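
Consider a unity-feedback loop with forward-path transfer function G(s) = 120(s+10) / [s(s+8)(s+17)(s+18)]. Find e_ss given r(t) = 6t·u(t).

G(s) has one factor of s in the denominator, so the system is type 1.
K_v = lim_{s→0} s·G(s) = 120·10 / (8·17·18) = 25/51.
e_ss = 6/K_v = 6/(25/51) = 12.24.

12.24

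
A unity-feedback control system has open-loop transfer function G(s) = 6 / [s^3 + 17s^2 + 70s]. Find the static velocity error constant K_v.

The denominator has no term below 70s — 1 pole at s=0, type 1.
K_v = lim_{s→0} s·G(s) = 6 / 70 = 3/35.

3/35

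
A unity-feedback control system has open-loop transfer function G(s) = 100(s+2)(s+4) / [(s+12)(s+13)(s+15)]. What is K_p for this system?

40/117

System type = 0 (no poles at s=0).
K_p = lim_{s→0} G(s) = 100·2·4 / (12·13·15) = 40/117.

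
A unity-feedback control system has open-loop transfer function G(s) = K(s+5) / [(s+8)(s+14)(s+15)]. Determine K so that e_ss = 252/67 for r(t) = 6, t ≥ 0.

200

No free integrators in G(s): this is a type 0 system.
K_p = lim_{s→0} G(s) = K·5 / (8·14·15) = (1/336)·K.
e_ss = 6/(1 + K_p) = 252/67 ⇒ 1 + (1/336)·K = 67/42 ⇒ K = 200.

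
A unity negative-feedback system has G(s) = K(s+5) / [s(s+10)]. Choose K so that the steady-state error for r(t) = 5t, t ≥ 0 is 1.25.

8

G(s) has one factor of s in the denominator, so the system is type 1.
K_v = lim_{s→0} s·G(s) = K·5 / (10) = 0.5·K.
e_ss = 5/K_v = 1.25 ⇒ K_v = 4 ⇒ K = 4/0.5 = 8.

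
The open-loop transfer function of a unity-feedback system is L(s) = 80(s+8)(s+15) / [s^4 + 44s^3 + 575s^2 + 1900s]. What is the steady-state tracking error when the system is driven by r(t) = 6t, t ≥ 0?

Factoring s from the denominator leaves a polynomial with constant term 1900, so the system is type 1.
K_v = lim_{s→0} s·L(s) = 80·8·15 / 1900 = 96/19.
e_ss = 6/K_v = 6/(96/19) = 1.1875.

1.1875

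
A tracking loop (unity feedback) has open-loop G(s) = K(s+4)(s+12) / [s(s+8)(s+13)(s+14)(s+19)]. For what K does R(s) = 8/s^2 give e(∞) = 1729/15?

40

System type = 1 (one pole at s=0).
K_v = lim_{s→0} s·G(s) = K·4·12 / (8·13·14·19) = (3/1729)·K.
e_ss = 8/K_v = 1729/15 ⇒ K_v = 120/1729 ⇒ K = (120/1729)/(3/1729) = 40.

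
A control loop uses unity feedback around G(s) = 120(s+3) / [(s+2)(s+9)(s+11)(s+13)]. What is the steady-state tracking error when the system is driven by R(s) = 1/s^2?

infinity

The open loop has no poles at the origin → type 0 system.
For a type-0 system K_v = 0, so e_ss to a ramp input is unbounded.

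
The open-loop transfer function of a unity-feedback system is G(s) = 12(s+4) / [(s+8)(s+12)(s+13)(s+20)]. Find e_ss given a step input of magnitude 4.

System type = 0 (no poles at s=0).
K_p = lim_{s→0} G(s) = 12·4 / (8·12·13·20) = 1/520.
e_ss = 4/(1 + K_p) = 4/(521/520) = 2080/521.

2080/521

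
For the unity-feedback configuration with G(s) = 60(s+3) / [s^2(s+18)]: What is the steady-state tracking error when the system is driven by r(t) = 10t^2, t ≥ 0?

2

The open loop has two poles at the origin → type 2 system.
K_a = lim_{s→0} s^2·G(s) = 60·3 / (18) = 10.
r(t) = 10t^2 gives R(s) = 20/s^3.
e_ss = 20/K_a = 20/10 = 2.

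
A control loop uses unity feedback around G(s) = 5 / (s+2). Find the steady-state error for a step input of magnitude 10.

The open loop has no poles at the origin → type 0 system.
K_p = lim_{s→0} G(s) = 5 / (2) = 2.5.
e_ss = 10/(1 + K_p) = 10/3.5 = 20/7.

20/7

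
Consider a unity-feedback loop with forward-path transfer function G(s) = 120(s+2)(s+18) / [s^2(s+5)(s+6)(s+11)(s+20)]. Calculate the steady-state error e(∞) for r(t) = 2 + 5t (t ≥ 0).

0

The open loop has two poles at the origin → type 2 system. Treating each term separately:
  • 2: tracked with zero error.
  • 5t: tracked with zero error.
Total e_ss = 0.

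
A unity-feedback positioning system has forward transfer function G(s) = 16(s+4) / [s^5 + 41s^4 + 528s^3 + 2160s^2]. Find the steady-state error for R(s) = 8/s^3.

270

The denominator has no term below 2160s^2 — 2 poles at s=0, type 2.
K_a = lim_{s→0} s^2·G(s) = 16·4 / 2160 = 4/135.
r(t) = 4t^2 gives R(s) = 8/s^3.
e_ss = 8/K_a = 8/(4/135) = 270.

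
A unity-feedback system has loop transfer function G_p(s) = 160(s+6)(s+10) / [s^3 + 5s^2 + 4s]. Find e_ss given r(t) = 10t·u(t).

1/240

The denominator has no term below 4s — 1 pole at s=0, type 1.
K_v = lim_{s→0} s·G_p(s) = 160·6·10 / 4 = 2400.
e_ss = 10/K_v = 10/2400 = 1/240.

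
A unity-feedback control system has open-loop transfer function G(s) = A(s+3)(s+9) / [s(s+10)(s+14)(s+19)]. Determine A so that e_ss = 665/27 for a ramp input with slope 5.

20

The open loop has one pole at the origin → type 1 system.
K_v = lim_{s→0} s·G(s) = A·3·9 / (10·14·19) = (27/2660)·A.
e_ss = 5/K_v = 665/27 ⇒ K_v = 27/133 ⇒ A = (27/133)/(27/2660) = 20.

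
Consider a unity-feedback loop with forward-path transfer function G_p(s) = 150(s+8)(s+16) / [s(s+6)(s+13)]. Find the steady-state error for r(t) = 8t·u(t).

The open loop has one pole at the origin → type 1 system.
K_v = lim_{s→0} s·G_p(s) = 150·8·16 / (6·13) = 3200/13.
e_ss = 8/K_v = 8/(3200/13) = 0.0325.

0.0325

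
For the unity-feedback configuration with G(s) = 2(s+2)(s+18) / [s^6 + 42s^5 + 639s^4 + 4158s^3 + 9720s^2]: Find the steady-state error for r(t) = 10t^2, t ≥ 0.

The denominator has no term below 9720s^2 — 2 poles at s=0, type 2.
K_a = lim_{s→0} s^2·G(s) = 2·2·18 / 9720 = 1/135.
r(t) = 10t^2 gives R(s) = 20/s^3.
e_ss = 20/K_a = 20/(1/135) = 2700.

2700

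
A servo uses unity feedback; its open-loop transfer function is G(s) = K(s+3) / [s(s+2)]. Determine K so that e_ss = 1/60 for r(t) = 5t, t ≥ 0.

One free integrator in G(s): this is a type 1 system.
K_v = lim_{s→0} s·G(s) = K·3 / (2) = 1.5·K.
e_ss = 5/K_v = 1/60 ⇒ K_v = 300 ⇒ K = 300/1.5 = 200.

200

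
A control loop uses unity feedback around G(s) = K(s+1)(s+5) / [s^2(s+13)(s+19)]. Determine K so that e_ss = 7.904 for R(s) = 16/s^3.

Two free integrators in G(s): this is a type 2 system.
K_a = lim_{s→0} s^2·G(s) = K·1·5 / (13·19) = (5/247)·K.
e_ss = 16/K_a = 7.904 ⇒ K_a = 500/247 ⇒ K = (500/247)/(5/247) = 100.

100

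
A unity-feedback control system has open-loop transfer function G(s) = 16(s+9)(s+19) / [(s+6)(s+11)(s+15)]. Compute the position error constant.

152/55

No free integrators in G(s): this is a type 0 system.
K_p = lim_{s→0} G(s) = 16·9·19 / (6·11·15) = 152/55.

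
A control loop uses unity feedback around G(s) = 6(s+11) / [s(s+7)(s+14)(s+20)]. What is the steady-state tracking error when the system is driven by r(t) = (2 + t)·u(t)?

G(s) has one factor of s in the denominator, so the system is type 1. Taking each input component in turn:
  • 2: tracked with zero error.
  • t: e_ss = 1/K_v with K_v=33/980 → 980/33.
Total e_ss = 980/33.

980/33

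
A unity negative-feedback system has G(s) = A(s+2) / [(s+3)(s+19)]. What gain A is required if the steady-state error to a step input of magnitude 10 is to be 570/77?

G(s) has no factors of s in the denominator, so the system is type 0.
K_p = lim_{s→0} G(s) = A·2 / (3·19) = (2/57)·A.
e_ss = 10/(1 + K_p) = 570/77 ⇒ 1 + (2/57)·A = 77/57 ⇒ A = 10.

10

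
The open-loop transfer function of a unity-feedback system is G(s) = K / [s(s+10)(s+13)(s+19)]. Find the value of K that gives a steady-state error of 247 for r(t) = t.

10

System type = 1 (one pole at s=0).
K_v = lim_{s→0} s·G(s) = K / (10·13·19) = (1/2470)·K.
e_ss = 1/K_v = 247 ⇒ K_v = 1/247 ⇒ K = (1/247)/(1/2470) = 10.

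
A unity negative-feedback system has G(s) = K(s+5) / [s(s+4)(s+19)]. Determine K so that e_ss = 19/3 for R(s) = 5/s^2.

The open loop has one pole at the origin → type 1 system.
K_v = lim_{s→0} s·G(s) = K·5 / (4·19) = (5/76)·K.
e_ss = 5/K_v = 19/3 ⇒ K_v = 15/19 ⇒ K = (15/19)/(5/76) = 12.

12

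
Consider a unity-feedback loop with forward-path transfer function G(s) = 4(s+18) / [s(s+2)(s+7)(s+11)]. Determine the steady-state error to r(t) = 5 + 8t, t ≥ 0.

System type = 1 (one pole at s=0). By superposition:
  • 5: tracked with zero error.
  • 8t: e_ss = 8/K_v with K_v=36/77 → 154/9.
Total e_ss = 154/9.

154/9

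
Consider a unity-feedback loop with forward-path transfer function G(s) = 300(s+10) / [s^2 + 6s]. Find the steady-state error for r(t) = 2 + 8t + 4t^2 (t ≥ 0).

Lowest-order denominator term is 6s, so the open loop has 1 pole at the origin → type 1 system. Taking each input component in turn:
  • 2: tracked with zero error.
  • 8t: e_ss = 8/K_v with K_v=500 → 0.016.
  • 4t^2: a type-1 system cannot track it, e_ss → ∞.
The unbounded component dominates.

infinity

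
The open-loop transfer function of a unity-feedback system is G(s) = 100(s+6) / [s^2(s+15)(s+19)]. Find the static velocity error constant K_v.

K_v = lim_{s→0} s·G(s); with 2 poles at the origin the limit diverges, so K_v = ∞.

infinity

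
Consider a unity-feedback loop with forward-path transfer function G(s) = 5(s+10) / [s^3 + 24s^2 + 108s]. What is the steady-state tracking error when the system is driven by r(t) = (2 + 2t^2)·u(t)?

infinity

Factoring s from the denominator leaves a polynomial with constant term 108, so the system is type 1. Taking each input component in turn:
  • 2: tracked with zero error.
  • 2t^2: a type-1 system cannot track it, e_ss → ∞.
The unbounded component dominates.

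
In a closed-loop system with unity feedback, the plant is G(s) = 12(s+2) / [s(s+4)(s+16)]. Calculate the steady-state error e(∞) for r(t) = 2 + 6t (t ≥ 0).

16

G(s) has one factor of s in the denominator, so the system is type 1. By superposition:
  • 2: tracked with zero error.
  • 6t: e_ss = 6/K_v with K_v=0.375 → 16.
Total e_ss = 16.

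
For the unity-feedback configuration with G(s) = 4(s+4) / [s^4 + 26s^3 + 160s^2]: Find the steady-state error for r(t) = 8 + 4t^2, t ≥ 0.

80

The denominator has no term below 160s^2 — 2 poles at s=0, type 2. By superposition:
  • 8: tracked with zero error.
  • 4t^2: e_ss = 8/K_a with K_a=0.1 → 80.
Total e_ss = 80.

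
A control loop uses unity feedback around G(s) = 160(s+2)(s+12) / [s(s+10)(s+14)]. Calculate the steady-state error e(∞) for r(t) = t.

7/192

One free integrator in G(s): this is a type 1 system.
K_v = lim_{s→0} s·G(s) = 160·2·12 / (10·14) = 192/7.
e_ss = 1/K_v = 1/(192/7) = 7/192.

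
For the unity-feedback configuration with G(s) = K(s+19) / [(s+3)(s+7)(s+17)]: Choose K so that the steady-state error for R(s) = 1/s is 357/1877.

80

System type = 0 (no poles at s=0).
K_p = lim_{s→0} G(s) = K·19 / (3·7·17) = (19/357)·K.
e_ss = 1/(1 + K_p) = 357/1877 ⇒ 1 + (19/357)·K = 1877/357 ⇒ K = 80.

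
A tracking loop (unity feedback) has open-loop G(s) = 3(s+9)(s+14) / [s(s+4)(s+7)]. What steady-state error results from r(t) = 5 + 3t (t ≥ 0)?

2/9

The open loop has one pole at the origin → type 1 system. By superposition:
  • 5: tracked with zero error.
  • 3t: e_ss = 3/K_v with K_v=13.5 → 2/9.
Total e_ss = 2/9.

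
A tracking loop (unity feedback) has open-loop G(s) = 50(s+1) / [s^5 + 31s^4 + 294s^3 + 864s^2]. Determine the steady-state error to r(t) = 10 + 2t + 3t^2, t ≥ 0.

The denominator has no term below 864s^2 — 2 poles at s=0, type 2. By superposition:
  • 10: tracked with zero error.
  • 2t: tracked with zero error.
  • 3t^2: e_ss = 6/K_a with K_a=25/432 → 103.68.
Total e_ss = 103.68.

103.68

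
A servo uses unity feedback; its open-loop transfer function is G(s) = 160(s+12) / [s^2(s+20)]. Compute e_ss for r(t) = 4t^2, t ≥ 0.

G(s) has two factors of s in the denominator, so the system is type 2.
K_a = lim_{s→0} s^2·G(s) = 160·12 / (20) = 96.
r(t) = 4t^2 gives R(s) = 8/s^3.
e_ss = 8/K_a = 8/96 = 1/12.

1/12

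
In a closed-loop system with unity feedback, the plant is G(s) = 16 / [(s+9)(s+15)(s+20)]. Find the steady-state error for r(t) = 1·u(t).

The open loop has no poles at the origin → type 0 system.
K_p = lim_{s→0} G(s) = 16 / (9·15·20) = 4/675.
e_ss = 1/(1 + K_p) = 1/(679/675) = 675/679.

675/679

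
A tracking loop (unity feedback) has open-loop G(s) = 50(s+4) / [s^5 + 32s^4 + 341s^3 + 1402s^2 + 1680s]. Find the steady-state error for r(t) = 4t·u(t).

Lowest-order denominator term is 1680s, so the open loop has 1 pole at the origin → type 1 system.
K_v = lim_{s→0} s·G(s) = 50·4 / 1680 = 5/42.
e_ss = 4/K_v = 4/(5/42) = 33.6.

33.6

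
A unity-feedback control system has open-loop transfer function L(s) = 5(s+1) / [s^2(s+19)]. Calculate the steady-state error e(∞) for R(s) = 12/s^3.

System type = 2 (two poles at s=0).
K_a = lim_{s→0} s^2·L(s) = 5·1 / (19) = 5/19.
r(t) = 6t^2 gives R(s) = 12/s^3.
e_ss = 12/K_a = 12/(5/19) = 45.6.

45.6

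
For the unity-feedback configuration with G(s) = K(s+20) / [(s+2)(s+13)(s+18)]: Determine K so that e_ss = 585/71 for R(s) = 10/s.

The open loop has no poles at the origin → type 0 system.
K_p = lim_{s→0} G(s) = K·20 / (2·13·18) = (5/117)·K.
e_ss = 10/(1 + K_p) = 585/71 ⇒ 1 + (5/117)·K = 142/117 ⇒ K = 5.

5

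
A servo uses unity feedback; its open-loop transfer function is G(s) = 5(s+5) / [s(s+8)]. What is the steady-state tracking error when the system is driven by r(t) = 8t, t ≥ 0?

2.56

G(s) has one factor of s in the denominator, so the system is type 1.
K_v = lim_{s→0} s·G(s) = 5·5 / (8) = 3.125.
e_ss = 8/K_v = 8/3.125 = 2.56.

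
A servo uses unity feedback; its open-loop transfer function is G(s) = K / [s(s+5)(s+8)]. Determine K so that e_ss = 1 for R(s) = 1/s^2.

40

System type = 1 (one pole at s=0).
K_v = lim_{s→0} s·G(s) = K / (5·8) = 0.025·K.
e_ss = 1/K_v = 1 ⇒ K_v = 1 ⇒ K = 1/0.025 = 40.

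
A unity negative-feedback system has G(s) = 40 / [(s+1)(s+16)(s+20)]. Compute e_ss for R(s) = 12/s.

32/3

System type = 0 (no poles at s=0).
K_p = lim_{s→0} G(s) = 40 / (1·16·20) = 0.125.
e_ss = 12/(1 + K_p) = 12/1.125 = 32/3.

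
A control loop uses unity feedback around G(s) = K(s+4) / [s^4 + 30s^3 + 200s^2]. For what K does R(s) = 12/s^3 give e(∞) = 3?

200

Lowest-order denominator term is 200s^2, so the open loop has 2 poles at the origin → type 2 system.
K_a = lim_{s→0} s^2·G(s) = K·4 / 200 = 0.02·K.
e_ss = 12/K_a = 3 ⇒ K_a = 4 ⇒ K = 4/0.02 = 200.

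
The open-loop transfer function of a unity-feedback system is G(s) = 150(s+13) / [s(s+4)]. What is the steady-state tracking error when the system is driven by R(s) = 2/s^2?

The open loop has one pole at the origin → type 1 system.
K_v = lim_{s→0} s·G(s) = 150·13 / (4) = 487.5.
e_ss = 2/K_v = 2/487.5 = 4/975.

4/975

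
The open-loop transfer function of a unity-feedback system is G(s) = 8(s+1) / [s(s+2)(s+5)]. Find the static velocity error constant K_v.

The open loop has one pole at the origin → type 1 system.
K_v = lim_{s→0} s·G(s) = 8·1 / (2·5) = 0.8.

0.8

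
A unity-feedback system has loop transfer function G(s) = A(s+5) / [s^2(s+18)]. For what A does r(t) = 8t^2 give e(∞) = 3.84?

15

Two free integrators in G(s): this is a type 2 system.
K_a = lim_{s→0} s^2·G(s) = A·5 / (18) = (5/18)·A.
e_ss = 16/K_a = 3.84 ⇒ K_a = 25/6 ⇒ A = (25/6)/(5/18) = 15.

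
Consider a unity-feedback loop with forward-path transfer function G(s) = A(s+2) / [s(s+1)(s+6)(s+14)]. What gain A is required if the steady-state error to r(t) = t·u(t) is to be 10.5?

4

One free integrator in G(s): this is a type 1 system.
K_v = lim_{s→0} s·G(s) = A·2 / (1·6·14) = (1/42)·A.
e_ss = 1/K_v = 10.5 ⇒ K_v = 2/21 ⇒ A = (2/21)/(1/42) = 4.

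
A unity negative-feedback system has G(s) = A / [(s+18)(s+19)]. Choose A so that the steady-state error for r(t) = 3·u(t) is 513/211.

80

The open loop has no poles at the origin → type 0 system.
K_p = lim_{s→0} G(s) = A / (18·19) = (1/342)·A.
e_ss = 3/(1 + K_p) = 513/211 ⇒ 1 + (1/342)·A = 211/171 ⇒ A = 80.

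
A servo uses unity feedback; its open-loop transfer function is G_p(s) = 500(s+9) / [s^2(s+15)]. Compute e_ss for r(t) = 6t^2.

Two free integrators in G_p(s): this is a type 2 system.
K_a = lim_{s→0} s^2·G_p(s) = 500·9 / (15) = 300.
r(t) = 6t^2 gives R(s) = 12/s^3.
e_ss = 12/K_a = 12/300 = 0.04.

0.04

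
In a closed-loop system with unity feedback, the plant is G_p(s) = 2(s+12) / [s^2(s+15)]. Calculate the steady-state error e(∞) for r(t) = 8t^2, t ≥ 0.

10

G_p(s) has two factors of s in the denominator, so the system is type 2.
K_a = lim_{s→0} s^2·G_p(s) = 2·12 / (15) = 1.6.
r(t) = 8t^2 gives R(s) = 16/s^3.
e_ss = 16/K_a = 16/1.6 = 10.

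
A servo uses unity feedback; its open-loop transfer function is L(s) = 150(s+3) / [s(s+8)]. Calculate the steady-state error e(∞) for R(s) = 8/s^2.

32/225

System type = 1 (one pole at s=0).
K_v = lim_{s→0} s·L(s) = 150·3 / (8) = 56.25.
e_ss = 8/K_v = 8/56.25 = 32/225.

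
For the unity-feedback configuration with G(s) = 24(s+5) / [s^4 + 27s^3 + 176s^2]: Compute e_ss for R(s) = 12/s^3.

The denominator has no term below 176s^2 — 2 poles at s=0, type 2.
K_a = lim_{s→0} s^2·G(s) = 24·5 / 176 = 15/22.
r(t) = 6t^2 gives R(s) = 12/s^3.
e_ss = 12/K_a = 12/(15/22) = 17.6.

17.6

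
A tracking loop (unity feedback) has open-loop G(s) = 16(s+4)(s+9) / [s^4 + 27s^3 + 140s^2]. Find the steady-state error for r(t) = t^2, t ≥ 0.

35/72

The denominator has no term below 140s^2 — 2 poles at s=0, type 2.
K_a = lim_{s→0} s^2·G(s) = 16·4·9 / 140 = 144/35.
r(t) = t^2 gives R(s) = 2/s^3.
e_ss = 2/K_a = 2/(144/35) = 35/72.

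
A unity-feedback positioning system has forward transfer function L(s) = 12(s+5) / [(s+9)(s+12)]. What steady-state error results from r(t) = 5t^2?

infinity

No free integrators in L(s): this is a type 0 system.
For a type-0 system K_a = 0, so e_ss to a parabolic input is unbounded.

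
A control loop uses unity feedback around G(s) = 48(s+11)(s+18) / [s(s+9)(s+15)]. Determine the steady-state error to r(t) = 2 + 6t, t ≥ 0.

15/176

G(s) has one factor of s in the denominator, so the system is type 1. By superposition:
  • 2: tracked with zero error.
  • 6t: e_ss = 6/K_v with K_v=70.4 → 15/176.
Total e_ss = 15/176.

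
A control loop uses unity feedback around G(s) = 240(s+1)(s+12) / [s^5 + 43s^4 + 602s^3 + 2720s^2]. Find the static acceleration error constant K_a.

18/17

Lowest-order denominator term is 2720s^2, so the open loop has 2 poles at the origin → type 2 system.
K_a = lim_{s→0} s^2·G(s) = 240·1·12 / 2720 = 18/17.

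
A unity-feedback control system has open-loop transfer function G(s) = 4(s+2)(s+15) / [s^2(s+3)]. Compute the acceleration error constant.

The open loop has two poles at the origin → type 2 system.
K_a = lim_{s→0} s^2·G(s) = 4·2·15 / (3) = 40.

40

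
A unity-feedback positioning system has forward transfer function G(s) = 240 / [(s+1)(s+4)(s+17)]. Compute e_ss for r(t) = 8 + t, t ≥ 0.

G(s) has no factors of s in the denominator, so the system is type 0. Taking each input component in turn:
  • 8: e_ss = 8/(1+K_p) with K_p=60/17 → 136/77.
  • t: a type-0 system cannot track it, e_ss → ∞.
The unbounded component dominates.

infinity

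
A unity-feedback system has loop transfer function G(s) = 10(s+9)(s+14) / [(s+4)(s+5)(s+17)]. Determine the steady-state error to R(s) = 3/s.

0.6375

The open loop has no poles at the origin → type 0 system.
K_p = lim_{s→0} G(s) = 10·9·14 / (4·5·17) = 63/17.
e_ss = 3/(1 + K_p) = 3/(80/17) = 0.6375.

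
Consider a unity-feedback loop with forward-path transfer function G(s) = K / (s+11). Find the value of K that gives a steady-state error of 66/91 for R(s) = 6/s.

The open loop has no poles at the origin → type 0 system.
K_p = lim_{s→0} G(s) = K / (11) = (1/11)·K.
e_ss = 6/(1 + K_p) = 66/91 ⇒ 1 + (1/11)·K = 91/11 ⇒ K = 80.

80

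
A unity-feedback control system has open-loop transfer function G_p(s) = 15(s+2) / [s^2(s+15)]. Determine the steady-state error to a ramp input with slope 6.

The open loop has two poles at the origin → type 2 system.
K_v = ∞ for a type-2 system; e_ss to a ramp is zero.

0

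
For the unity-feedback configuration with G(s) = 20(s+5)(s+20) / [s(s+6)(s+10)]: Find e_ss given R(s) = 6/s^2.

The open loop has one pole at the origin → type 1 system.
K_v = lim_{s→0} s·G(s) = 20·5·20 / (6·10) = 100/3.
e_ss = 6/K_v = 6/(100/3) = 0.18.

0.18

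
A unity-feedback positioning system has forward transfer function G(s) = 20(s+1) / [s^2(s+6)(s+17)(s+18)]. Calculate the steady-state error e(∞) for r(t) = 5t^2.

918

System type = 2 (two poles at s=0).
K_a = lim_{s→0} s^2·G(s) = 20·1 / (6·17·18) = 5/459.
r(t) = 5t^2 gives R(s) = 10/s^3.
e_ss = 10/K_a = 10/(5/459) = 918.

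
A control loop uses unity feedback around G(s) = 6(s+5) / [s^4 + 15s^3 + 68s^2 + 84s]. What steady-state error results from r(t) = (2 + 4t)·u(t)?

The denominator has no term below 84s — 1 pole at s=0, type 1. Taking each input component in turn:
  • 2: tracked with zero error.
  • 4t: e_ss = 4/K_v with K_v=5/14 → 11.2.
Total e_ss = 11.2.

11.2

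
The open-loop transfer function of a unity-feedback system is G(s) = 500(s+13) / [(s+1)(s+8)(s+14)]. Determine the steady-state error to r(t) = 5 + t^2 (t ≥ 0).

System type = 0 (no poles at s=0). Taking each input component in turn:
  • 5: e_ss = 5/(1+K_p) with K_p=1625/28 → 140/1653.
  • t^2: a type-0 system cannot track it, e_ss → ∞.
The unbounded component dominates.

infinity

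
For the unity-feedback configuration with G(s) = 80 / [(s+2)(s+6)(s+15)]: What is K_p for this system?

4/9

G(s) has no factors of s in the denominator, so the system is type 0.
K_p = lim_{s→0} G(s) = 80 / (2·6·15) = 4/9.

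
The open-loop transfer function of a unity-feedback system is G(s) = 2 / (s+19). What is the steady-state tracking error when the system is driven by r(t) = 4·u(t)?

76/21

No free integrators in G(s): this is a type 0 system.
K_p = lim_{s→0} G(s) = 2 / (19) = 2/19.
e_ss = 4/(1 + K_p) = 4/(21/19) = 76/21.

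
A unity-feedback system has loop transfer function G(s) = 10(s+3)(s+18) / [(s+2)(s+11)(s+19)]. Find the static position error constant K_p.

270/209

The open loop has no poles at the origin → type 0 system.
K_p = lim_{s→0} G(s) = 10·3·18 / (2·11·19) = 270/209.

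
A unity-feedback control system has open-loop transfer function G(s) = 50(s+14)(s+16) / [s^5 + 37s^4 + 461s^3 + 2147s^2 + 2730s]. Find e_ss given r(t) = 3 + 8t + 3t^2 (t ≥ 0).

infinity

Factoring s from the denominator leaves a polynomial with constant term 2730, so the system is type 1. Taking each input component in turn:
  • 3: tracked with zero error.
  • 8t: e_ss = 8/K_v with K_v=160/39 → 1.95.
  • 3t^2: a type-1 system cannot track it, e_ss → ∞.
The unbounded component dominates.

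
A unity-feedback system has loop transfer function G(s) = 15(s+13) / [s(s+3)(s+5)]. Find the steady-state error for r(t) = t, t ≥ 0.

1/13

The open loop has one pole at the origin → type 1 system.
K_v = lim_{s→0} s·G(s) = 15·13 / (3·5) = 13.
e_ss = 1/K_v = 1/13.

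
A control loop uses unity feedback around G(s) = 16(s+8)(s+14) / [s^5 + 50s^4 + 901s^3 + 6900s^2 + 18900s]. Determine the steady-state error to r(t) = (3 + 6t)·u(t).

The denominator has no term below 18900s — 1 pole at s=0, type 1. Taking each input component in turn:
  • 3: tracked with zero error.
  • 6t: e_ss = 6/K_v with K_v=64/675 → 2025/32.
Total e_ss = 2025/32.

2025/32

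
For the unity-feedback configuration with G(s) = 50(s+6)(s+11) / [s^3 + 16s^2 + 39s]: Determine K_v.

Factoring s from the denominator leaves a polynomial with constant term 39, so the system is type 1.
K_v = lim_{s→0} s·G(s) = 50·6·11 / 39 = 1100/13.

1100/13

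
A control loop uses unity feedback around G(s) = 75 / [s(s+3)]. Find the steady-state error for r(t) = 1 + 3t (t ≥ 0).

0.12

The open loop has one pole at the origin → type 1 system. Treating each term separately:
  • 1: tracked with zero error.
  • 3t: e_ss = 3/K_v with K_v=25 → 0.12.
Total e_ss = 0.12.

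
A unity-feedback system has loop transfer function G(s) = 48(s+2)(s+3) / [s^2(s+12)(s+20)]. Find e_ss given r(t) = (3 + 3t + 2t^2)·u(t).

Two free integrators in G(s): this is a type 2 system. By superposition:
  • 3: tracked with zero error.
  • 3t: tracked with zero error.
  • 2t^2: e_ss = 4/K_a with K_a=1.2 → 10/3.
Total e_ss = 10/3.

10/3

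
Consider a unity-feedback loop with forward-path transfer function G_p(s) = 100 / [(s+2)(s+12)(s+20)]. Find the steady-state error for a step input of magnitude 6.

144/29

G_p(s) has no factors of s in the denominator, so the system is type 0.
K_p = lim_{s→0} G_p(s) = 100 / (2·12·20) = 5/24.
e_ss = 6/(1 + K_p) = 6/(29/24) = 144/29.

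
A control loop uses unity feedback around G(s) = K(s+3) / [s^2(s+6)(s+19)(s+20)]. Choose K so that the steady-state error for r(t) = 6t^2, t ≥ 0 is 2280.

System type = 2 (two poles at s=0).
K_a = lim_{s→0} s^2·G(s) = K·3 / (6·19·20) = (1/760)·K.
e_ss = 12/K_a = 2280 ⇒ K_a = 1/190 ⇒ K = (1/190)/(1/760) = 4.

4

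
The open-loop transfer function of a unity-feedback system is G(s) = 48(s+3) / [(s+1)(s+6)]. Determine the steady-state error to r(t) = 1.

0.04

The open loop has no poles at the origin → type 0 system.
K_p = lim_{s→0} G(s) = 48·3 / (1·6) = 24.
e_ss = 1/(1 + K_p) = 1/25 = 0.04.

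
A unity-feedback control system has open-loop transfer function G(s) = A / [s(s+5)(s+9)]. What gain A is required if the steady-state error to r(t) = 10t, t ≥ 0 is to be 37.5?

12

G(s) has one factor of s in the denominator, so the system is type 1.
K_v = lim_{s→0} s·G(s) = A / (5·9) = (1/45)·A.
e_ss = 10/K_v = 37.5 ⇒ K_v = 4/15 ⇒ A = (4/15)/(1/45) = 12.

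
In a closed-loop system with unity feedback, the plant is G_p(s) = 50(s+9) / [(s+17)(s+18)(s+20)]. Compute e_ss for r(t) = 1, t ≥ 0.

No free integrators in G_p(s): this is a type 0 system.
K_p = lim_{s→0} G_p(s) = 50·9 / (17·18·20) = 5/68.
e_ss = 1/(1 + K_p) = 1/(73/68) = 68/73.

68/73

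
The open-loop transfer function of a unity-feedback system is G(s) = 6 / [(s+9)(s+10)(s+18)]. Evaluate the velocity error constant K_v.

The open loop has no poles at the origin → type 0 system.
K_v = lim_{s→0} s·G(s) = 0 (the extra factor of s kills the finite limit).

0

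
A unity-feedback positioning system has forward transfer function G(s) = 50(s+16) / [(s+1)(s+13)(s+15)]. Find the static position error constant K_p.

No free integrators in G(s): this is a type 0 system.
K_p = lim_{s→0} G(s) = 50·16 / (1·13·15) = 160/39.

160/39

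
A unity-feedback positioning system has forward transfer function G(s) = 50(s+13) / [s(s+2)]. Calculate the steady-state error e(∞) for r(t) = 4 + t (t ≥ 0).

1/325

System type = 1 (one pole at s=0). Taking each input component in turn:
  • 4: tracked with zero error.
  • t: e_ss = 1/K_v with K_v=325 → 1/325.
Total e_ss = 1/325.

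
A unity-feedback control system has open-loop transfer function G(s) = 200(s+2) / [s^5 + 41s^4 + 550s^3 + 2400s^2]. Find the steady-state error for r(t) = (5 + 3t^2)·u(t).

Factoring s^2 from the denominator leaves a polynomial with constant term 2400, so the system is type 2. Treating each term separately:
  • 5: tracked with zero error.
  • 3t^2: e_ss = 6/K_a with K_a=1/6 → 36.
Total e_ss = 36.

36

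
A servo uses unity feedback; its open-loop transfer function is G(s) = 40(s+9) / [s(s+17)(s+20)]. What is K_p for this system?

infinity

K_p = lim_{s→0} G(s); with 1 pole at the origin the limit diverges, so K_p = ∞.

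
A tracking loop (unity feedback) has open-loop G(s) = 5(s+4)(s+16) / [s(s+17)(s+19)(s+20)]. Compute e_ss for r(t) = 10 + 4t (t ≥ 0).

80.75

System type = 1 (one pole at s=0). Taking each input component in turn:
  • 10: tracked with zero error.
  • 4t: e_ss = 4/K_v with K_v=16/323 → 80.75.
Total e_ss = 80.75.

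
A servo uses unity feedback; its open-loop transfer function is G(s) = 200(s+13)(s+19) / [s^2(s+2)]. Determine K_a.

The open loop has two poles at the origin → type 2 system.
K_a = lim_{s→0} s^2·G(s) = 200·13·19 / (2) = 24700.

24700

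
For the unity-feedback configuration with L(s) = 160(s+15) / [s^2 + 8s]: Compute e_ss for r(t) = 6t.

0.02

Lowest-order denominator term is 8s, so the open loop has 1 pole at the origin → type 1 system.
K_v = lim_{s→0} s·L(s) = 160·15 / 8 = 300.
e_ss = 6/K_v = 6/300 = 0.02.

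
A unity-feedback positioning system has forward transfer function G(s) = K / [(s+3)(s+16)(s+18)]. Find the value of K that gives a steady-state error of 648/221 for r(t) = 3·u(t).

System type = 0 (no poles at s=0).
K_p = lim_{s→0} G(s) = K / (3·16·18) = (1/864)·K.
e_ss = 3/(1 + K_p) = 648/221 ⇒ 1 + (1/864)·K = 221/216 ⇒ K = 20.

20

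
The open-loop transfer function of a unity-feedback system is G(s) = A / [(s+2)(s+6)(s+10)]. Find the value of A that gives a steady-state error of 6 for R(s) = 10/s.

No free integrators in G(s): this is a type 0 system.
K_p = lim_{s→0} G(s) = A / (2·6·10) = (1/120)·A.
e_ss = 10/(1 + K_p) = 6 ⇒ 1 + (1/120)·A = 5/3 ⇒ A = 80.

80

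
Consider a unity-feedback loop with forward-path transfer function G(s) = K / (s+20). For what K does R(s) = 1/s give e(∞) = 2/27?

250

No free integrators in G(s): this is a type 0 system.
K_p = lim_{s→0} G(s) = K / (20) = 0.05·K.
e_ss = 1/(1 + K_p) = 2/27 ⇒ 1 + 0.05·K = 13.5 ⇒ K = 250.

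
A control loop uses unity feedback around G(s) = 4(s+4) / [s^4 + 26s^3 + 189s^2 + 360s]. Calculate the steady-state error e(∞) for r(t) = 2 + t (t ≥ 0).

Factoring s from the denominator leaves a polynomial with constant term 360, so the system is type 1. Taking each input component in turn:
  • 2: tracked with zero error.
  • t: e_ss = 1/K_v with K_v=2/45 → 22.5.
Total e_ss = 22.5.

22.5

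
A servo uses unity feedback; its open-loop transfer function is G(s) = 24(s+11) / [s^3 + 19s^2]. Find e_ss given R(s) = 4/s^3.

The denominator has no term below 19s^2 — 2 poles at s=0, type 2.
K_a = lim_{s→0} s^2·G(s) = 24·11 / 19 = 264/19.
r(t) = 2t^2 gives R(s) = 4/s^3.
e_ss = 4/K_a = 4/(264/19) = 19/66.

19/66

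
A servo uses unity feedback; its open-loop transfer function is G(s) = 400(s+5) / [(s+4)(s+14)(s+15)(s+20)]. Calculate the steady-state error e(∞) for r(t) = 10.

420/47

The open loop has no poles at the origin → type 0 system.
K_p = lim_{s→0} G(s) = 400·5 / (4·14·15·20) = 5/42.
e_ss = 10/(1 + K_p) = 10/(47/42) = 420/47.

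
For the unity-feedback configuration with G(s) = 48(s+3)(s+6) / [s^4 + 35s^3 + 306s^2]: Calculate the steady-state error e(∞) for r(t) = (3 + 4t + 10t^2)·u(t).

The denominator has no term below 306s^2 — 2 poles at s=0, type 2. Taking each input component in turn:
  • 3: tracked with zero error.
  • 4t: tracked with zero error.
  • 10t^2: e_ss = 20/K_a with K_a=48/17 → 85/12.
Total e_ss = 85/12.

85/12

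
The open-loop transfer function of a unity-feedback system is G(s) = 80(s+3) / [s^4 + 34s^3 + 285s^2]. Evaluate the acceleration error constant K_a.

The denominator has no term below 285s^2 — 2 poles at s=0, type 2.
K_a = lim_{s→0} s^2·G(s) = 80·3 / 285 = 16/19.

16/19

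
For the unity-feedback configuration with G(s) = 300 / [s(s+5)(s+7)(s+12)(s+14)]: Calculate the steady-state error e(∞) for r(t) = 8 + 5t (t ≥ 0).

One free integrator in G(s): this is a type 1 system. By superposition:
  • 8: tracked with zero error.
  • 5t: e_ss = 5/K_v with K_v=5/98 → 98.
Total e_ss = 98.

98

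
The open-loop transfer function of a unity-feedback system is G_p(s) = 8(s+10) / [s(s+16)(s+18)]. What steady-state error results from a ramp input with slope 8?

28.8

The open loop has one pole at the origin → type 1 system.
K_v = lim_{s→0} s·G_p(s) = 8·10 / (16·18) = 5/18.
e_ss = 8/K_v = 8/(5/18) = 28.8.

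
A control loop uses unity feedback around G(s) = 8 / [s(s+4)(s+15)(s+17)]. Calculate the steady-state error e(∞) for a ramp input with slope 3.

System type = 1 (one pole at s=0).
K_v = lim_{s→0} s·G(s) = 8 / (4·15·17) = 2/255.
e_ss = 3/K_v = 3/(2/255) = 382.5.

382.5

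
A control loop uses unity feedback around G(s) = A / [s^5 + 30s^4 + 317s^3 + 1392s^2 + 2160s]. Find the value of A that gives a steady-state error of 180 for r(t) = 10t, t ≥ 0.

120

Lowest-order denominator term is 2160s, so the open loop has 1 pole at the origin → type 1 system.
K_v = lim_{s→0} s·G(s) = A / 2160 = (1/2160)·A.
e_ss = 10/K_v = 180 ⇒ K_v = 1/18 ⇒ A = (1/18)/(1/2160) = 120.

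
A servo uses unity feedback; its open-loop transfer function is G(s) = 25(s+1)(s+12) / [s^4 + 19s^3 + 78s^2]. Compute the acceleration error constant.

50/13

Factoring s^2 from the denominator leaves a polynomial with constant term 78, so the system is type 2.
K_a = lim_{s→0} s^2·G(s) = 25·1·12 / 78 = 50/13.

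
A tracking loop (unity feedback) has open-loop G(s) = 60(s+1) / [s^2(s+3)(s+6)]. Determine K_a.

10/3

Two free integrators in G(s): this is a type 2 system.
K_a = lim_{s→0} s^2·G(s) = 60·1 / (3·6) = 10/3.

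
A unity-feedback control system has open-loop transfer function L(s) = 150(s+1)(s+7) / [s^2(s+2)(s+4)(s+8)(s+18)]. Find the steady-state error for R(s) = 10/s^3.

Two free integrators in L(s): this is a type 2 system.
K_a = lim_{s→0} s^2·L(s) = 150·1·7 / (2·4·8·18) = 175/192.
r(t) = 5t^2 gives R(s) = 10/s^3.
e_ss = 10/K_a = 10/(175/192) = 384/35.

384/35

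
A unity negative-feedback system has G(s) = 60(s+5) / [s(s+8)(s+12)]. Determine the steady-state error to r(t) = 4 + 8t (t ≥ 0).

2.56

The open loop has one pole at the origin → type 1 system. Taking each input component in turn:
  • 4: tracked with zero error.
  • 8t: e_ss = 8/K_v with K_v=3.125 → 2.56.
Total e_ss = 2.56.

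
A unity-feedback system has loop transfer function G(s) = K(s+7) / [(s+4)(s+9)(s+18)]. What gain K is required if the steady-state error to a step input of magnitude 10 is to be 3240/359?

The open loop has no poles at the origin → type 0 system.
K_p = lim_{s→0} G(s) = K·7 / (4·9·18) = (7/648)·K.
e_ss = 10/(1 + K_p) = 3240/359 ⇒ 1 + (7/648)·K = 359/324 ⇒ K = 10.

10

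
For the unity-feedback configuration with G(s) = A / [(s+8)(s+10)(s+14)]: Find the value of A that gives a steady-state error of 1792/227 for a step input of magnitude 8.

G(s) has no factors of s in the denominator, so the system is type 0.
K_p = lim_{s→0} G(s) = A / (8·10·14) = (1/1120)·A.
e_ss = 8/(1 + K_p) = 1792/227 ⇒ 1 + (1/1120)·A = 227/224 ⇒ A = 15.

15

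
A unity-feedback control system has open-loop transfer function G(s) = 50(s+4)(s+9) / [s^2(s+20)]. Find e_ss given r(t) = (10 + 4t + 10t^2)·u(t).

System type = 2 (two poles at s=0). By superposition:
  • 10: tracked with zero error.
  • 4t: tracked with zero error.
  • 10t^2: e_ss = 20/K_a with K_a=90 → 2/9.
Total e_ss = 2/9.

2/9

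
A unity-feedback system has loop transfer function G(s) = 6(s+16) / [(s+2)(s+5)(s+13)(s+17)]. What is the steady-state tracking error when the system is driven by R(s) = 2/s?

2210/1153

The open loop has no poles at the origin → type 0 system.
K_p = lim_{s→0} G(s) = 6·16 / (2·5·13·17) = 48/1105.
e_ss = 2/(1 + K_p) = 2/(1153/1105) = 2210/1153.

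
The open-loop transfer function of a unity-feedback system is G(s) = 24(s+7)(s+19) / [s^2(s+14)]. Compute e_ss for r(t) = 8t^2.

4/57

The open loop has two poles at the origin → type 2 system.
K_a = lim_{s→0} s^2·G(s) = 24·7·19 / (14) = 228.
r(t) = 8t^2 gives R(s) = 16/s^3.
e_ss = 16/K_a = 16/228 = 4/57.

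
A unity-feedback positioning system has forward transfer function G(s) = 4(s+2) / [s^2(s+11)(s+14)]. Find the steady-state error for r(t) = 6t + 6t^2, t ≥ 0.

231

Two free integrators in G(s): this is a type 2 system. By superposition:
  • 6t: tracked with zero error.
  • 6t^2: e_ss = 12/K_a with K_a=4/77 → 231.
Total e_ss = 231.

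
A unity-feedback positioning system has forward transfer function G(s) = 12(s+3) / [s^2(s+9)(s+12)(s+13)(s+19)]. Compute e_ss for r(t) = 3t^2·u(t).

4446

The open loop has two poles at the origin → type 2 system.
K_a = lim_{s→0} s^2·G(s) = 12·3 / (9·12·13·19) = 1/741.
r(t) = 3t^2 gives R(s) = 6/s^3.
e_ss = 6/K_a = 6/(1/741) = 4446.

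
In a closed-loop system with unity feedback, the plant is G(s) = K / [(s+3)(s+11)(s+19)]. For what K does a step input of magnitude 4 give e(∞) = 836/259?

150

System type = 0 (no poles at s=0).
K_p = lim_{s→0} G(s) = K / (3·11·19) = (1/627)·K.
e_ss = 4/(1 + K_p) = 836/259 ⇒ 1 + (1/627)·K = 259/209 ⇒ K = 150.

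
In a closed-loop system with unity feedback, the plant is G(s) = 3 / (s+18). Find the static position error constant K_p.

G(s) has no factors of s in the denominator, so the system is type 0.
K_p = lim_{s→0} G(s) = 3 / (18) = 1/6.

1/6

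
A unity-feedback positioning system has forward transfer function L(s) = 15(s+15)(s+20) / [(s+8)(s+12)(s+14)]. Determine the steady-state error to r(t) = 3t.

infinity

No free integrators in L(s): this is a type 0 system.
For a type-0 system K_v = 0, so e_ss to a ramp input is unbounded.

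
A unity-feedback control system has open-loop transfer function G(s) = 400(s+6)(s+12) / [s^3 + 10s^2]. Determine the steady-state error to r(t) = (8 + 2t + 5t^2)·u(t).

Factoring s^2 from the denominator leaves a polynomial with constant term 10, so the system is type 2. Taking each input component in turn:
  • 8: tracked with zero error.
  • 2t: tracked with zero error.
  • 5t^2: e_ss = 10/K_a with K_a=2880 → 1/288.
Total e_ss = 1/288.

1/288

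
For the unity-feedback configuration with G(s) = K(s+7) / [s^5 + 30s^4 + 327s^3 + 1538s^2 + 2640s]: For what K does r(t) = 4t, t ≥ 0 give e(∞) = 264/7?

40

Lowest-order denominator term is 2640s, so the open loop has 1 pole at the origin → type 1 system.
K_v = lim_{s→0} s·G(s) = K·7 / 2640 = (7/2640)·K.
e_ss = 4/K_v = 264/7 ⇒ K_v = 7/66 ⇒ K = (7/66)/(7/2640) = 40.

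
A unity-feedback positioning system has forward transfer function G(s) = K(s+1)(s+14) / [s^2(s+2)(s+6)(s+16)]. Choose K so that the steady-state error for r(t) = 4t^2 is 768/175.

Two free integrators in G(s): this is a type 2 system.
K_a = lim_{s→0} s^2·G(s) = K·1·14 / (2·6·16) = (7/96)·K.
e_ss = 8/K_a = 768/175 ⇒ K_a = 175/96 ⇒ K = (175/96)/(7/96) = 25.

25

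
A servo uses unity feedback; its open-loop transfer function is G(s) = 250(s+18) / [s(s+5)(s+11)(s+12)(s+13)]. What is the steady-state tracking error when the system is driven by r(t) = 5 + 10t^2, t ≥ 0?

The open loop has one pole at the origin → type 1 system. Taking each input component in turn:
  • 5: tracked with zero error.
  • 10t^2: a type-1 system cannot track it, e_ss → ∞.
The unbounded component dominates.

infinity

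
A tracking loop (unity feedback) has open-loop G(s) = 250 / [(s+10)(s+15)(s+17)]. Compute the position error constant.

G(s) has no factors of s in the denominator, so the system is type 0.
K_p = lim_{s→0} G(s) = 250 / (10·15·17) = 5/51.

5/51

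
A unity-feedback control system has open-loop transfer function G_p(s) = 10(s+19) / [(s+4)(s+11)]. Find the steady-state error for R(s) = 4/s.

88/117

The open loop has no poles at the origin → type 0 system.
K_p = lim_{s→0} G_p(s) = 10·19 / (4·11) = 95/22.
e_ss = 4/(1 + K_p) = 4/(117/22) = 88/117.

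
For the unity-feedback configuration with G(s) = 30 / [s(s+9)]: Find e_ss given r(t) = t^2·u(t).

infinity

The open loop has one pole at the origin → type 1 system.
For a type-1 system K_a = 0, so e_ss to a parabolic input is unbounded.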